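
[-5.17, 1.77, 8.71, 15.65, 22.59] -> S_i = -5.17 + 6.94*i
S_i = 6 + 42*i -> [6, 48, 90, 132, 174]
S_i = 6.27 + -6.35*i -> [6.27, -0.08, -6.43, -12.78, -19.13]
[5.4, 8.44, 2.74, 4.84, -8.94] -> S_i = Random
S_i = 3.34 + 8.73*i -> [3.34, 12.07, 20.8, 29.53, 38.26]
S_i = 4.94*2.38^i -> [4.94, 11.76, 27.98, 66.6, 158.5]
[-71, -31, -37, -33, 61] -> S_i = Random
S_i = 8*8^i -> [8, 64, 512, 4096, 32768]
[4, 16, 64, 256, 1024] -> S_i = 4*4^i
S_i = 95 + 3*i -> [95, 98, 101, 104, 107]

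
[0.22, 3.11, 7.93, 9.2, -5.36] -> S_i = Random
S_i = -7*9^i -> [-7, -63, -567, -5103, -45927]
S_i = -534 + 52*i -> [-534, -482, -430, -378, -326]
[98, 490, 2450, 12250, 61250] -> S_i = 98*5^i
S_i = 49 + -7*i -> [49, 42, 35, 28, 21]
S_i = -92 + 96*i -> [-92, 4, 100, 196, 292]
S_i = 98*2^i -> [98, 196, 392, 784, 1568]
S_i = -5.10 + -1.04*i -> [-5.1, -6.14, -7.18, -8.22, -9.26]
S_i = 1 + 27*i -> [1, 28, 55, 82, 109]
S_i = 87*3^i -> [87, 261, 783, 2349, 7047]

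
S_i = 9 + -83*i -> [9, -74, -157, -240, -323]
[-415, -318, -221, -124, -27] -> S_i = -415 + 97*i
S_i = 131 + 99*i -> [131, 230, 329, 428, 527]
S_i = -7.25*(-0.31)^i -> [-7.25, 2.25, -0.7, 0.22, -0.07]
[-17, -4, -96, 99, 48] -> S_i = Random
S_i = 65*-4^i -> [65, -260, 1040, -4160, 16640]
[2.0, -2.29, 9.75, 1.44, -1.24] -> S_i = Random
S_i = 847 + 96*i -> [847, 943, 1039, 1135, 1231]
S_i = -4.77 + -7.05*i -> [-4.77, -11.82, -18.87, -25.92, -32.97]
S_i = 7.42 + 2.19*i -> [7.42, 9.61, 11.8, 13.99, 16.18]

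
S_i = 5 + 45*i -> [5, 50, 95, 140, 185]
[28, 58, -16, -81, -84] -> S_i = Random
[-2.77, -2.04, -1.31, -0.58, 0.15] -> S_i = -2.77 + 0.73*i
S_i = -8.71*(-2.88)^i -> [-8.71, 25.08, -72.24, 208.06, -599.22]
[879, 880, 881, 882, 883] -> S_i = 879 + 1*i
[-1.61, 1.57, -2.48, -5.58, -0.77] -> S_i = Random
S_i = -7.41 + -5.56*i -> [-7.41, -12.97, -18.53, -24.09, -29.65]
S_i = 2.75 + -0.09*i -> [2.75, 2.66, 2.57, 2.48, 2.39]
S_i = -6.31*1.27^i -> [-6.31, -8.01, -10.18, -12.93, -16.42]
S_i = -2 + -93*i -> [-2, -95, -188, -281, -374]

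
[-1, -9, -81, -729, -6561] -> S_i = -1*9^i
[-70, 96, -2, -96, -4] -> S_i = Random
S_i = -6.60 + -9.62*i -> [-6.6, -16.22, -25.84, -35.46, -45.08]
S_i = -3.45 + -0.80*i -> [-3.45, -4.25, -5.05, -5.85, -6.65]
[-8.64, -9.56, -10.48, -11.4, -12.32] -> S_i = -8.64 + -0.92*i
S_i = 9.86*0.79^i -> [9.86, 7.79, 6.15, 4.86, 3.84]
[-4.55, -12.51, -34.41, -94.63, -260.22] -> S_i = -4.55*2.75^i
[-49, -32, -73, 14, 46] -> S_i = Random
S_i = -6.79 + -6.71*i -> [-6.79, -13.5, -20.21, -26.92, -33.63]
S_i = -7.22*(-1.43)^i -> [-7.22, 10.32, -14.76, 21.11, -30.19]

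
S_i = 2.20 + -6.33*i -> [2.2, -4.13, -10.46, -16.79, -23.12]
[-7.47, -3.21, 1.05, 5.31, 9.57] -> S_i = -7.47 + 4.26*i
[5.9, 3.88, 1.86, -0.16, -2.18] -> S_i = 5.90 + -2.02*i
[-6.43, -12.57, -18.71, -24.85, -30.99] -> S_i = -6.43 + -6.14*i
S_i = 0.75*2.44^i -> [0.75, 1.83, 4.47, 10.9, 26.58]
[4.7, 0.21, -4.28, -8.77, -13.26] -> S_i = 4.70 + -4.49*i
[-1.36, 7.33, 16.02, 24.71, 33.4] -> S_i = -1.36 + 8.69*i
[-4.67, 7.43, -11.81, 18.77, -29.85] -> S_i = -4.67*(-1.59)^i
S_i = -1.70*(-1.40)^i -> [-1.7, 2.38, -3.33, 4.66, -6.53]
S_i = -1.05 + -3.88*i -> [-1.05, -4.93, -8.81, -12.69, -16.57]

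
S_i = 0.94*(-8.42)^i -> [0.94, -7.91, 66.64, -561.13, 4724.72]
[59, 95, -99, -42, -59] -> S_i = Random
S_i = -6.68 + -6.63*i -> [-6.68, -13.31, -19.94, -26.57, -33.2]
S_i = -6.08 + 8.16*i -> [-6.08, 2.08, 10.24, 18.4, 26.56]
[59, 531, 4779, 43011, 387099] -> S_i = 59*9^i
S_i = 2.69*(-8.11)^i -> [2.69, -21.82, 176.93, -1434.88, 11636.86]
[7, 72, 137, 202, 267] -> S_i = 7 + 65*i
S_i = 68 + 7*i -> [68, 75, 82, 89, 96]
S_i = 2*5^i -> [2, 10, 50, 250, 1250]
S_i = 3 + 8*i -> [3, 11, 19, 27, 35]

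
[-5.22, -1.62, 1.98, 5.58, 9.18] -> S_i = -5.22 + 3.60*i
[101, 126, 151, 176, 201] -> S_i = 101 + 25*i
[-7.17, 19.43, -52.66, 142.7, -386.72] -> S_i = -7.17*(-2.71)^i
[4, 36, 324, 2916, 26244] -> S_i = 4*9^i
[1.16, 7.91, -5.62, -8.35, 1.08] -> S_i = Random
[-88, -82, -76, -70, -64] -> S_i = -88 + 6*i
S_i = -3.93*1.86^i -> [-3.93, -7.31, -13.6, -25.29, -47.04]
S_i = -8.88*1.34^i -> [-8.88, -11.9, -15.94, -21.37, -28.63]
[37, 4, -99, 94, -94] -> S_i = Random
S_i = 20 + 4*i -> [20, 24, 28, 32, 36]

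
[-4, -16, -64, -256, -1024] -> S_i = -4*4^i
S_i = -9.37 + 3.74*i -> [-9.37, -5.63, -1.89, 1.85, 5.59]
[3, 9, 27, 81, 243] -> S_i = 3*3^i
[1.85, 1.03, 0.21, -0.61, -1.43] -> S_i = 1.85 + -0.82*i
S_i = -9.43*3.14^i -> [-9.43, -29.61, -92.98, -291.94, -916.71]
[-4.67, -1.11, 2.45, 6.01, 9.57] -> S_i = -4.67 + 3.56*i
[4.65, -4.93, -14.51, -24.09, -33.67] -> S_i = 4.65 + -9.58*i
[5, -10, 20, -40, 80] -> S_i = 5*-2^i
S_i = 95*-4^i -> [95, -380, 1520, -6080, 24320]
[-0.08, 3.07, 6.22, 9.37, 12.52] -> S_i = -0.08 + 3.15*i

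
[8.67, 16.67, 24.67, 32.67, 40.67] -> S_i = 8.67 + 8.00*i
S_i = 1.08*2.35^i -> [1.08, 2.54, 5.96, 14.02, 32.94]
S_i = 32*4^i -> [32, 128, 512, 2048, 8192]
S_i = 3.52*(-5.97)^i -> [3.52, -21.01, 125.46, -748.97, 4471.36]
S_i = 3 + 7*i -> [3, 10, 17, 24, 31]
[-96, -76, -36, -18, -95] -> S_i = Random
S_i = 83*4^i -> [83, 332, 1328, 5312, 21248]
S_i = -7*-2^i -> [-7, 14, -28, 56, -112]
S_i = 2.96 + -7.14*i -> [2.96, -4.18, -11.32, -18.46, -25.6]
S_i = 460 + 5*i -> [460, 465, 470, 475, 480]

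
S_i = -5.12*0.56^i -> [-5.12, -2.87, -1.61, -0.9, -0.5]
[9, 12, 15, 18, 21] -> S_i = 9 + 3*i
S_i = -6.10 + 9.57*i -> [-6.1, 3.47, 13.04, 22.61, 32.18]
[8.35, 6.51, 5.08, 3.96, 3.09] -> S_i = 8.35*0.78^i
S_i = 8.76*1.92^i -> [8.76, 16.82, 32.29, 62.0, 119.04]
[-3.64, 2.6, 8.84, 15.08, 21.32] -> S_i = -3.64 + 6.24*i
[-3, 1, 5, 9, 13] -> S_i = -3 + 4*i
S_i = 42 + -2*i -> [42, 40, 38, 36, 34]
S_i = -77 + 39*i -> [-77, -38, 1, 40, 79]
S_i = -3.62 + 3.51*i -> [-3.62, -0.11, 3.4, 6.91, 10.42]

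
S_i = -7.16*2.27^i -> [-7.16, -16.25, -36.89, -83.75, -190.12]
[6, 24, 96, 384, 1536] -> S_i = 6*4^i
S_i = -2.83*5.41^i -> [-2.83, -15.31, -82.83, -448.1, -2424.24]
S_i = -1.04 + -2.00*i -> [-1.04, -3.04, -5.04, -7.04, -9.04]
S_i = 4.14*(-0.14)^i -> [4.14, -0.58, 0.08, -0.01, 0.0]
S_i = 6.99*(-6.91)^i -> [6.99, -48.3, 333.76, -2306.28, 15936.37]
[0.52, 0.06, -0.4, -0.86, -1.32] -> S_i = 0.52 + -0.46*i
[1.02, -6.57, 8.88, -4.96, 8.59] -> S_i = Random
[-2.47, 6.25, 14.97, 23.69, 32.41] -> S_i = -2.47 + 8.72*i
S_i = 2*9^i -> [2, 18, 162, 1458, 13122]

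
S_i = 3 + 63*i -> [3, 66, 129, 192, 255]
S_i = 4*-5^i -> [4, -20, 100, -500, 2500]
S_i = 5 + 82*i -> [5, 87, 169, 251, 333]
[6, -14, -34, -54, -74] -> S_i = 6 + -20*i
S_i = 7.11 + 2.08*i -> [7.11, 9.19, 11.27, 13.35, 15.43]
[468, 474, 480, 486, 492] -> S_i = 468 + 6*i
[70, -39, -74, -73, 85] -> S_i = Random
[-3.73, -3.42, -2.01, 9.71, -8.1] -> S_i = Random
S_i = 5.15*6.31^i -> [5.15, 32.5, 205.05, 1293.88, 8164.41]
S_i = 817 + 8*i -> [817, 825, 833, 841, 849]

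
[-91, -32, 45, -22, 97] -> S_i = Random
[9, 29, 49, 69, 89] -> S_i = 9 + 20*i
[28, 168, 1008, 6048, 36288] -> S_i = 28*6^i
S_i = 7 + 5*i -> [7, 12, 17, 22, 27]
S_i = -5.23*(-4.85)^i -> [-5.23, 25.37, -123.02, 596.66, -2893.8]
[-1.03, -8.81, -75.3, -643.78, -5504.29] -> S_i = -1.03*8.55^i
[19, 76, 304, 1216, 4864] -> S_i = 19*4^i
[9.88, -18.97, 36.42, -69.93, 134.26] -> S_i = 9.88*(-1.92)^i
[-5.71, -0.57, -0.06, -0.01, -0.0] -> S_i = -5.71*0.10^i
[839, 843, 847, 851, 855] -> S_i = 839 + 4*i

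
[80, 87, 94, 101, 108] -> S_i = 80 + 7*i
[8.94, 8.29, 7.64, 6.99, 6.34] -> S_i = 8.94 + -0.65*i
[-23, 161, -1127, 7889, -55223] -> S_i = -23*-7^i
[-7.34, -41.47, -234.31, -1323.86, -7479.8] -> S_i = -7.34*5.65^i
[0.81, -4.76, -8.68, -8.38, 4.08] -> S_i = Random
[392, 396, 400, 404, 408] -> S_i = 392 + 4*i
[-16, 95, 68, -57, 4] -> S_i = Random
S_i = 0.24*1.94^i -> [0.24, 0.47, 0.9, 1.75, 3.4]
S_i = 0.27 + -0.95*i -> [0.27, -0.68, -1.63, -2.58, -3.53]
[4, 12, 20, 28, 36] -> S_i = 4 + 8*i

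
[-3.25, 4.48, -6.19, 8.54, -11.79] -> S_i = -3.25*(-1.38)^i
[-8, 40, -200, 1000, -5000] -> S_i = -8*-5^i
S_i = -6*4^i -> [-6, -24, -96, -384, -1536]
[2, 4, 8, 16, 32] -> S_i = 2*2^i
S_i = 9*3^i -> [9, 27, 81, 243, 729]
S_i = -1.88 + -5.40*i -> [-1.88, -7.28, -12.68, -18.08, -23.48]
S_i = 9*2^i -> [9, 18, 36, 72, 144]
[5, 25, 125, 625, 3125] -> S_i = 5*5^i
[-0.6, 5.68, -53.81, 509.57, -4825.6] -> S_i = -0.60*(-9.47)^i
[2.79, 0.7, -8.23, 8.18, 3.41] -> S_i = Random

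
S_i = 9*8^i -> [9, 72, 576, 4608, 36864]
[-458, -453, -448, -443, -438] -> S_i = -458 + 5*i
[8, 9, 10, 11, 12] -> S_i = 8 + 1*i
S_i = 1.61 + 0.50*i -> [1.61, 2.11, 2.61, 3.11, 3.61]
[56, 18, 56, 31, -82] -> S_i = Random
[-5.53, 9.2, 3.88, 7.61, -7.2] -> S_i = Random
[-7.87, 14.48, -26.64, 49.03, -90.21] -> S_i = -7.87*(-1.84)^i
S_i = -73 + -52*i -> [-73, -125, -177, -229, -281]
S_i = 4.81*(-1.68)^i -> [4.81, -8.08, 13.58, -22.81, 38.32]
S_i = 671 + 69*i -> [671, 740, 809, 878, 947]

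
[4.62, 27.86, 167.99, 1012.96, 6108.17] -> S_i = 4.62*6.03^i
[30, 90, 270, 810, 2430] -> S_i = 30*3^i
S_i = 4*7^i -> [4, 28, 196, 1372, 9604]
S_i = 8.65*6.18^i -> [8.65, 53.46, 330.36, 2041.65, 12617.4]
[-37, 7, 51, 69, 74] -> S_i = Random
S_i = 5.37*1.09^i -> [5.37, 5.85, 6.38, 6.95, 7.58]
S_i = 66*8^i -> [66, 528, 4224, 33792, 270336]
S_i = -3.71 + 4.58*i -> [-3.71, 0.87, 5.45, 10.03, 14.61]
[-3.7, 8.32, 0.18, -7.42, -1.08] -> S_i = Random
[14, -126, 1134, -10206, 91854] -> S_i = 14*-9^i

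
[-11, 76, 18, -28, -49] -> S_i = Random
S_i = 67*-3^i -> [67, -201, 603, -1809, 5427]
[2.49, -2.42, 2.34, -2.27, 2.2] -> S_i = 2.49*(-0.97)^i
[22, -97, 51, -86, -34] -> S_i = Random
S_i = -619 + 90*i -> [-619, -529, -439, -349, -259]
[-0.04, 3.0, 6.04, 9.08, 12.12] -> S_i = -0.04 + 3.04*i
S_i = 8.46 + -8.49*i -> [8.46, -0.03, -8.52, -17.01, -25.5]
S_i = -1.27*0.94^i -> [-1.27, -1.19, -1.12, -1.05, -0.99]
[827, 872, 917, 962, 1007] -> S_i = 827 + 45*i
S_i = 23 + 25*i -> [23, 48, 73, 98, 123]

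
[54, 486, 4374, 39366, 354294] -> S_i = 54*9^i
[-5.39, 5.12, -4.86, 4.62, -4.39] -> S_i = -5.39*(-0.95)^i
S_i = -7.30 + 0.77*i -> [-7.3, -6.53, -5.76, -4.99, -4.22]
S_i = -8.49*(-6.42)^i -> [-8.49, 54.51, -349.93, 2246.53, -14422.74]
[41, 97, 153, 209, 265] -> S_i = 41 + 56*i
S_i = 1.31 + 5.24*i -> [1.31, 6.55, 11.79, 17.03, 22.27]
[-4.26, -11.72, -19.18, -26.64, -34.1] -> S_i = -4.26 + -7.46*i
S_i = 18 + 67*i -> [18, 85, 152, 219, 286]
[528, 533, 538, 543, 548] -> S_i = 528 + 5*i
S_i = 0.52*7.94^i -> [0.52, 4.13, 32.78, 260.29, 2066.74]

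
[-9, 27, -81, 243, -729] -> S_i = -9*-3^i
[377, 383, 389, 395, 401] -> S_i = 377 + 6*i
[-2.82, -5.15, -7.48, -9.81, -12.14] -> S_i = -2.82 + -2.33*i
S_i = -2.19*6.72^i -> [-2.19, -14.72, -98.9, -664.59, -4466.03]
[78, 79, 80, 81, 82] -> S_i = 78 + 1*i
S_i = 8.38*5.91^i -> [8.38, 49.53, 292.7, 1729.84, 10223.37]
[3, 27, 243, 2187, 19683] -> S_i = 3*9^i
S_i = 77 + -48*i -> [77, 29, -19, -67, -115]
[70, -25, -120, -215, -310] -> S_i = 70 + -95*i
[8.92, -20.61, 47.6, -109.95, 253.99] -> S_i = 8.92*(-2.31)^i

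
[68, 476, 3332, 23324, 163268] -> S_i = 68*7^i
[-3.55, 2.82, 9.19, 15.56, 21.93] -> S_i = -3.55 + 6.37*i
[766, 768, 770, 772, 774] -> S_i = 766 + 2*i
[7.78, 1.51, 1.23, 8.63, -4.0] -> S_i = Random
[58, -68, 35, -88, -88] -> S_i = Random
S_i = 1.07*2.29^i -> [1.07, 2.45, 5.61, 12.85, 29.43]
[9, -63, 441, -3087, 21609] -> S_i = 9*-7^i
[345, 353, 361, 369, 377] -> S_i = 345 + 8*i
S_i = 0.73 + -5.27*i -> [0.73, -4.54, -9.81, -15.08, -20.35]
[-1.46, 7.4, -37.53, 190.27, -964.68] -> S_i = -1.46*(-5.07)^i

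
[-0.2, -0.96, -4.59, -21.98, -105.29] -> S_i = -0.20*4.79^i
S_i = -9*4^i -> [-9, -36, -144, -576, -2304]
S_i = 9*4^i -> [9, 36, 144, 576, 2304]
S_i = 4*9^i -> [4, 36, 324, 2916, 26244]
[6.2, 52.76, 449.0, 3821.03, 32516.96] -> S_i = 6.20*8.51^i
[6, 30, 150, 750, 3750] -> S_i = 6*5^i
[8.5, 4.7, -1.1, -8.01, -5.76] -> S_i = Random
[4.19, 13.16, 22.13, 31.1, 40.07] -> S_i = 4.19 + 8.97*i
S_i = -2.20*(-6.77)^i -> [-2.2, 14.89, -100.83, 682.64, -4621.44]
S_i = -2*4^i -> [-2, -8, -32, -128, -512]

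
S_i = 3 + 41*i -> [3, 44, 85, 126, 167]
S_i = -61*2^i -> [-61, -122, -244, -488, -976]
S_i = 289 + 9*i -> [289, 298, 307, 316, 325]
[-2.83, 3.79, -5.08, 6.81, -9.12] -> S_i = -2.83*(-1.34)^i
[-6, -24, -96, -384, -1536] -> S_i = -6*4^i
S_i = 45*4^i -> [45, 180, 720, 2880, 11520]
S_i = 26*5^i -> [26, 130, 650, 3250, 16250]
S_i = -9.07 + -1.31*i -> [-9.07, -10.38, -11.69, -13.0, -14.31]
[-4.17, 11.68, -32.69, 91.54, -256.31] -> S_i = -4.17*(-2.80)^i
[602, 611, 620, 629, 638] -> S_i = 602 + 9*i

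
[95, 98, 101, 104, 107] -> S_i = 95 + 3*i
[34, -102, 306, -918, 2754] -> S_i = 34*-3^i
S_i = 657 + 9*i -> [657, 666, 675, 684, 693]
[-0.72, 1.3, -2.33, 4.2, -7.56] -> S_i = -0.72*(-1.80)^i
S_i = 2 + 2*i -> [2, 4, 6, 8, 10]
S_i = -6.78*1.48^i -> [-6.78, -10.03, -14.85, -21.98, -32.53]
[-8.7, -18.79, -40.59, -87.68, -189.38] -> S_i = -8.70*2.16^i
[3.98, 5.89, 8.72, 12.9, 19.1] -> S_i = 3.98*1.48^i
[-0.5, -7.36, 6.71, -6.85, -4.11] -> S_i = Random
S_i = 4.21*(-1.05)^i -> [4.21, -4.42, 4.64, -4.87, 5.12]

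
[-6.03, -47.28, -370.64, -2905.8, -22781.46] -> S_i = -6.03*7.84^i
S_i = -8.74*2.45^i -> [-8.74, -21.41, -52.46, -128.53, -314.9]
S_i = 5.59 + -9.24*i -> [5.59, -3.65, -12.89, -22.13, -31.37]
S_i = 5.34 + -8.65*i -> [5.34, -3.31, -11.96, -20.61, -29.26]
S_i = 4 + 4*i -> [4, 8, 12, 16, 20]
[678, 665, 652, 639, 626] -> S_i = 678 + -13*i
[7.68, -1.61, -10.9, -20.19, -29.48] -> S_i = 7.68 + -9.29*i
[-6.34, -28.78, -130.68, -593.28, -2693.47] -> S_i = -6.34*4.54^i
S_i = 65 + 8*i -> [65, 73, 81, 89, 97]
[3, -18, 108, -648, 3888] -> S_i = 3*-6^i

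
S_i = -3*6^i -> [-3, -18, -108, -648, -3888]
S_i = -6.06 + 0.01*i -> [-6.06, -6.05, -6.04, -6.03, -6.02]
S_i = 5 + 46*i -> [5, 51, 97, 143, 189]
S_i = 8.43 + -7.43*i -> [8.43, 1.0, -6.43, -13.86, -21.29]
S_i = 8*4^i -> [8, 32, 128, 512, 2048]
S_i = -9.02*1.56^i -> [-9.02, -14.07, -21.95, -34.24, -53.42]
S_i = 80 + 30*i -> [80, 110, 140, 170, 200]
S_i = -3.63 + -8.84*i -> [-3.63, -12.47, -21.31, -30.15, -38.99]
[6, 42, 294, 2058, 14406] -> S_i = 6*7^i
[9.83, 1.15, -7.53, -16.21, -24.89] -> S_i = 9.83 + -8.68*i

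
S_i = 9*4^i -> [9, 36, 144, 576, 2304]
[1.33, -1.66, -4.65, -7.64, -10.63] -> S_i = 1.33 + -2.99*i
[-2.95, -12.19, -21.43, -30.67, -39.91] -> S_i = -2.95 + -9.24*i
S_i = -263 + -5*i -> [-263, -268, -273, -278, -283]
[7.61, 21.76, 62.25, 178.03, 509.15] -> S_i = 7.61*2.86^i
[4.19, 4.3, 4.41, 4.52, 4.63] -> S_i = 4.19 + 0.11*i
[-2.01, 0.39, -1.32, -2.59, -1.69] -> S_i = Random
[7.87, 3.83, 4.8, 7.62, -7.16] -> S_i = Random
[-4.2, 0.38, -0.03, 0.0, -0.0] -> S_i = -4.20*(-0.09)^i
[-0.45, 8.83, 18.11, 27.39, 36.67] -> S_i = -0.45 + 9.28*i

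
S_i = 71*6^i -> [71, 426, 2556, 15336, 92016]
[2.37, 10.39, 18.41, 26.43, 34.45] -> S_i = 2.37 + 8.02*i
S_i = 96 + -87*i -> [96, 9, -78, -165, -252]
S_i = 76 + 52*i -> [76, 128, 180, 232, 284]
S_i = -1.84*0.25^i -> [-1.84, -0.46, -0.12, -0.03, -0.01]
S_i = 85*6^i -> [85, 510, 3060, 18360, 110160]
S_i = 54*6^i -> [54, 324, 1944, 11664, 69984]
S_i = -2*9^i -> [-2, -18, -162, -1458, -13122]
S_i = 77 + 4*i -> [77, 81, 85, 89, 93]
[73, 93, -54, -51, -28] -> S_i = Random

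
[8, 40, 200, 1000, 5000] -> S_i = 8*5^i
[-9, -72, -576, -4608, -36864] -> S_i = -9*8^i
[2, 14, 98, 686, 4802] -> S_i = 2*7^i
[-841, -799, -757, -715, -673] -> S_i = -841 + 42*i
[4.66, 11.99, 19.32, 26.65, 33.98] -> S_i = 4.66 + 7.33*i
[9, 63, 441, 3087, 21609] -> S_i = 9*7^i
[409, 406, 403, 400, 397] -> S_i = 409 + -3*i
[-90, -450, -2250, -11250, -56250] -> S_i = -90*5^i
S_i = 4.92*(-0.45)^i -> [4.92, -2.21, 1.0, -0.45, 0.2]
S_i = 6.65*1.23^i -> [6.65, 8.18, 10.06, 12.37, 15.22]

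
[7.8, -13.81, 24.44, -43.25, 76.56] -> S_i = 7.80*(-1.77)^i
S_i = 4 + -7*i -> [4, -3, -10, -17, -24]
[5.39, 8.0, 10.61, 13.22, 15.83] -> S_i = 5.39 + 2.61*i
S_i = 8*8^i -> [8, 64, 512, 4096, 32768]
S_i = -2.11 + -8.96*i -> [-2.11, -11.07, -20.03, -28.99, -37.95]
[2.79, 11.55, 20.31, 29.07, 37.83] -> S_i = 2.79 + 8.76*i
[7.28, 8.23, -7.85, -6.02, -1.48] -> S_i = Random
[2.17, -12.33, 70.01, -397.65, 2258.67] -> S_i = 2.17*(-5.68)^i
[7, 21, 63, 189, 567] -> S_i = 7*3^i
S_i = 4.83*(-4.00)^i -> [4.83, -19.32, 77.28, -309.12, 1236.48]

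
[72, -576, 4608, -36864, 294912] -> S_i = 72*-8^i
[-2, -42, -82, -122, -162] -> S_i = -2 + -40*i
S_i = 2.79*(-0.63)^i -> [2.79, -1.76, 1.11, -0.7, 0.44]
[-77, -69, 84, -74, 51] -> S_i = Random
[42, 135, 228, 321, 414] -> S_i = 42 + 93*i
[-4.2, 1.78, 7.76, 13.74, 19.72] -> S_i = -4.20 + 5.98*i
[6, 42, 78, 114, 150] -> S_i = 6 + 36*i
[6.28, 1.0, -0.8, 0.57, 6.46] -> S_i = Random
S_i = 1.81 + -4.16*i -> [1.81, -2.35, -6.51, -10.67, -14.83]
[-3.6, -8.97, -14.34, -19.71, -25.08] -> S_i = -3.60 + -5.37*i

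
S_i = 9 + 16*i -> [9, 25, 41, 57, 73]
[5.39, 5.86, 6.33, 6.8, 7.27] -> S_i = 5.39 + 0.47*i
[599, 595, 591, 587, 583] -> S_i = 599 + -4*i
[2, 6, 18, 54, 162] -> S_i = 2*3^i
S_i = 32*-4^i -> [32, -128, 512, -2048, 8192]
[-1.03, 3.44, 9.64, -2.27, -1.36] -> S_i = Random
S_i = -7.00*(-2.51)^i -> [-7.0, 17.57, -44.1, 110.69, -277.84]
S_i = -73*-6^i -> [-73, 438, -2628, 15768, -94608]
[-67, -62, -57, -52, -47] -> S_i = -67 + 5*i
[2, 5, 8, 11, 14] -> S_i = 2 + 3*i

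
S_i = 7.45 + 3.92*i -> [7.45, 11.37, 15.29, 19.21, 23.13]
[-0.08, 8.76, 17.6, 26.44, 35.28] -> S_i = -0.08 + 8.84*i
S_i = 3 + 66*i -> [3, 69, 135, 201, 267]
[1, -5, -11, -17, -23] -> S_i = 1 + -6*i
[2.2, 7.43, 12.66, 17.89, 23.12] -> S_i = 2.20 + 5.23*i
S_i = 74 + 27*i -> [74, 101, 128, 155, 182]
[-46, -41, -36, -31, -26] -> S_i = -46 + 5*i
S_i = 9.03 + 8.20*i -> [9.03, 17.23, 25.43, 33.63, 41.83]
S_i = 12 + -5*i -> [12, 7, 2, -3, -8]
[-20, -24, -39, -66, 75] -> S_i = Random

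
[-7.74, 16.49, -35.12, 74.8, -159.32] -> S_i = -7.74*(-2.13)^i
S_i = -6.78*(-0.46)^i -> [-6.78, 3.12, -1.43, 0.66, -0.3]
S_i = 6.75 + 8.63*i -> [6.75, 15.38, 24.01, 32.64, 41.27]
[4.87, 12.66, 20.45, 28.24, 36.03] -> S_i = 4.87 + 7.79*i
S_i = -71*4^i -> [-71, -284, -1136, -4544, -18176]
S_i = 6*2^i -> [6, 12, 24, 48, 96]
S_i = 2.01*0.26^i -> [2.01, 0.52, 0.14, 0.04, 0.01]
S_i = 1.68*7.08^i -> [1.68, 11.89, 84.21, 596.22, 4221.26]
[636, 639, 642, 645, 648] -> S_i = 636 + 3*i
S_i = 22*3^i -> [22, 66, 198, 594, 1782]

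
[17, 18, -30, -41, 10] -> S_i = Random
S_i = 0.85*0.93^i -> [0.85, 0.79, 0.74, 0.68, 0.64]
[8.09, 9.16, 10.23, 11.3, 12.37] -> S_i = 8.09 + 1.07*i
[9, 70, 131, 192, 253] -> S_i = 9 + 61*i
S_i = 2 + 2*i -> [2, 4, 6, 8, 10]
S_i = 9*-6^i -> [9, -54, 324, -1944, 11664]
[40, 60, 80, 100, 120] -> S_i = 40 + 20*i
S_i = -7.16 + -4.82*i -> [-7.16, -11.98, -16.8, -21.62, -26.44]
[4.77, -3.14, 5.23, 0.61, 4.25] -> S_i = Random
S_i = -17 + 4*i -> [-17, -13, -9, -5, -1]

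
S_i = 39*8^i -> [39, 312, 2496, 19968, 159744]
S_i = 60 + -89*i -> [60, -29, -118, -207, -296]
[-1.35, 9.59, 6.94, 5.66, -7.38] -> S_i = Random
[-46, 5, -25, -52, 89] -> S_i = Random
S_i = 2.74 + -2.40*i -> [2.74, 0.34, -2.06, -4.46, -6.86]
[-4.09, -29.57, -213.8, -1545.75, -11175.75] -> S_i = -4.09*7.23^i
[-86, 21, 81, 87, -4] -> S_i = Random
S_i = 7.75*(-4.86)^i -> [7.75, -37.66, 183.05, -889.63, 4323.61]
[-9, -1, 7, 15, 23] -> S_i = -9 + 8*i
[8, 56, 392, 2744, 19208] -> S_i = 8*7^i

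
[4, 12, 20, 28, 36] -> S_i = 4 + 8*i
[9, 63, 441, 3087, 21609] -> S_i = 9*7^i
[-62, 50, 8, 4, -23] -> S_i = Random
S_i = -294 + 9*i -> [-294, -285, -276, -267, -258]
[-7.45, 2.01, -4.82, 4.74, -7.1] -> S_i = Random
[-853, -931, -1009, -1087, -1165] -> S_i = -853 + -78*i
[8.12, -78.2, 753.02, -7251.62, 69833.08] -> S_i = 8.12*(-9.63)^i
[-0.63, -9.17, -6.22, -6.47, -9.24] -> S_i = Random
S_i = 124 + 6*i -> [124, 130, 136, 142, 148]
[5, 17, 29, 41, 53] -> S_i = 5 + 12*i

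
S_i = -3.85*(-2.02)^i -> [-3.85, 7.78, -15.71, 31.73, -64.1]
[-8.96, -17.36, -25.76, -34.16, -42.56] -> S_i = -8.96 + -8.40*i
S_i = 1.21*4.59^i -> [1.21, 5.55, 25.49, 117.01, 537.08]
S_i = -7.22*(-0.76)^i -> [-7.22, 5.49, -4.17, 3.17, -2.41]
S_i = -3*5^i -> [-3, -15, -75, -375, -1875]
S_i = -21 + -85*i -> [-21, -106, -191, -276, -361]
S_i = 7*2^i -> [7, 14, 28, 56, 112]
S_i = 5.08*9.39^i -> [5.08, 47.7, 447.91, 4205.91, 39493.54]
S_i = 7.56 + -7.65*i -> [7.56, -0.09, -7.74, -15.39, -23.04]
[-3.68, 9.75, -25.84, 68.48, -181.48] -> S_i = -3.68*(-2.65)^i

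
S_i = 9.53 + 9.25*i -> [9.53, 18.78, 28.03, 37.28, 46.53]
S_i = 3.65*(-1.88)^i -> [3.65, -6.86, 12.9, -24.25, 45.6]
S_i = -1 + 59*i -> [-1, 58, 117, 176, 235]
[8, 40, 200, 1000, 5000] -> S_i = 8*5^i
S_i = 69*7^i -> [69, 483, 3381, 23667, 165669]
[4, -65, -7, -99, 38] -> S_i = Random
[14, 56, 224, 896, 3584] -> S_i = 14*4^i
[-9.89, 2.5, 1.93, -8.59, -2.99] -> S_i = Random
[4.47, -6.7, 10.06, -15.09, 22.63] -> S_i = 4.47*(-1.50)^i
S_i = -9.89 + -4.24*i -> [-9.89, -14.13, -18.37, -22.61, -26.85]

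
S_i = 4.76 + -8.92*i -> [4.76, -4.16, -13.08, -22.0, -30.92]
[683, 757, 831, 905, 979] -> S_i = 683 + 74*i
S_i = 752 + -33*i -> [752, 719, 686, 653, 620]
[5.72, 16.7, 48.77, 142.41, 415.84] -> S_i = 5.72*2.92^i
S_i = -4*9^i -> [-4, -36, -324, -2916, -26244]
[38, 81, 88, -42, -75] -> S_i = Random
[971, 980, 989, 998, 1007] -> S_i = 971 + 9*i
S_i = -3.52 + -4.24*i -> [-3.52, -7.76, -12.0, -16.24, -20.48]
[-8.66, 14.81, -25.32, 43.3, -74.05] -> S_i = -8.66*(-1.71)^i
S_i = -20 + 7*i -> [-20, -13, -6, 1, 8]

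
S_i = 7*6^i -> [7, 42, 252, 1512, 9072]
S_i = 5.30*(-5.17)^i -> [5.3, -27.4, 141.66, -732.4, 3786.5]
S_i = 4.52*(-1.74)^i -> [4.52, -7.86, 13.68, -23.81, 41.43]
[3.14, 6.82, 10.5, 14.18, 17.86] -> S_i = 3.14 + 3.68*i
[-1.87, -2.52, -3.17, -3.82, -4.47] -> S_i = -1.87 + -0.65*i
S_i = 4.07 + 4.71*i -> [4.07, 8.78, 13.49, 18.2, 22.91]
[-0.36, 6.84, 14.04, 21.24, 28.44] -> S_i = -0.36 + 7.20*i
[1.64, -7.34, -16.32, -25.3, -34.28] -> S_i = 1.64 + -8.98*i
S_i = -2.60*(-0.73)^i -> [-2.6, 1.9, -1.39, 1.01, -0.74]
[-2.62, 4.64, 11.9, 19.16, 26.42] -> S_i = -2.62 + 7.26*i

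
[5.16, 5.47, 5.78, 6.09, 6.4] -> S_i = 5.16 + 0.31*i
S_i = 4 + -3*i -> [4, 1, -2, -5, -8]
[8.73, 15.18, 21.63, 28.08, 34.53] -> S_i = 8.73 + 6.45*i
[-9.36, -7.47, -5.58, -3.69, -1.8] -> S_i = -9.36 + 1.89*i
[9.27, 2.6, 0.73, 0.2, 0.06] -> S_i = 9.27*0.28^i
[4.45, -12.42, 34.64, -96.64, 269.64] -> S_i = 4.45*(-2.79)^i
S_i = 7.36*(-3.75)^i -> [7.36, -27.6, 103.5, -388.12, 1455.47]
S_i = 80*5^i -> [80, 400, 2000, 10000, 50000]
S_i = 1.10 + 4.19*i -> [1.1, 5.29, 9.48, 13.67, 17.86]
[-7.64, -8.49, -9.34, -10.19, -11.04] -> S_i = -7.64 + -0.85*i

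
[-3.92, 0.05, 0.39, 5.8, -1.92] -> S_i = Random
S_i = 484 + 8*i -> [484, 492, 500, 508, 516]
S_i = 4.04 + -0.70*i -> [4.04, 3.34, 2.64, 1.94, 1.24]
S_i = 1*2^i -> [1, 2, 4, 8, 16]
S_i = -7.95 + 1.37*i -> [-7.95, -6.58, -5.21, -3.84, -2.47]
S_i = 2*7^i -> [2, 14, 98, 686, 4802]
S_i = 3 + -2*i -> [3, 1, -1, -3, -5]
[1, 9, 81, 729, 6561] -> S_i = 1*9^i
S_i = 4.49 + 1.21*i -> [4.49, 5.7, 6.91, 8.12, 9.33]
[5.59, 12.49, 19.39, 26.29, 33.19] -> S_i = 5.59 + 6.90*i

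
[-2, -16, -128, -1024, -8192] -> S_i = -2*8^i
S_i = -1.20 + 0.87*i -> [-1.2, -0.33, 0.54, 1.41, 2.28]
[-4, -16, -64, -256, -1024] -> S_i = -4*4^i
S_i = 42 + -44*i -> [42, -2, -46, -90, -134]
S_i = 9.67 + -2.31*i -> [9.67, 7.36, 5.05, 2.74, 0.43]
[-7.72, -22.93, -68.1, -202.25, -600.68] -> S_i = -7.72*2.97^i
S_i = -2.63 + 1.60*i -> [-2.63, -1.03, 0.57, 2.17, 3.77]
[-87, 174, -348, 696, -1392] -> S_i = -87*-2^i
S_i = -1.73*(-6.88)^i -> [-1.73, 11.9, -81.89, 563.39, -3876.14]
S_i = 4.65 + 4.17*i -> [4.65, 8.82, 12.99, 17.16, 21.33]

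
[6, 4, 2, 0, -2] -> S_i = 6 + -2*i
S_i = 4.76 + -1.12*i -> [4.76, 3.64, 2.52, 1.4, 0.28]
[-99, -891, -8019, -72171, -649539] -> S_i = -99*9^i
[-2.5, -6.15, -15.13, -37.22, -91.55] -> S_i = -2.50*2.46^i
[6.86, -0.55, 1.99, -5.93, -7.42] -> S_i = Random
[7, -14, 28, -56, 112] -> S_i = 7*-2^i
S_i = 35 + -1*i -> [35, 34, 33, 32, 31]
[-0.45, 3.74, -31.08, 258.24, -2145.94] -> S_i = -0.45*(-8.31)^i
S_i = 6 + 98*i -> [6, 104, 202, 300, 398]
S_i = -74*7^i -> [-74, -518, -3626, -25382, -177674]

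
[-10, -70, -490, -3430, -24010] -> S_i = -10*7^i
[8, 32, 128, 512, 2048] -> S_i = 8*4^i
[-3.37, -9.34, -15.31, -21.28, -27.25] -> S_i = -3.37 + -5.97*i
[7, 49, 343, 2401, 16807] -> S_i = 7*7^i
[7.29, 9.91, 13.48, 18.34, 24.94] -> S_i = 7.29*1.36^i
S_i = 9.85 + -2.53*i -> [9.85, 7.32, 4.79, 2.26, -0.27]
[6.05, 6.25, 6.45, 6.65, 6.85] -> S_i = 6.05 + 0.20*i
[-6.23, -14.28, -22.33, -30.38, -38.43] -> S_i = -6.23 + -8.05*i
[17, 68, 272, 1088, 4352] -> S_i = 17*4^i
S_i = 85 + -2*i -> [85, 83, 81, 79, 77]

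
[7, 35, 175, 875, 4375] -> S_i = 7*5^i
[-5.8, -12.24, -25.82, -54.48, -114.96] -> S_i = -5.80*2.11^i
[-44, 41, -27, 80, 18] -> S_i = Random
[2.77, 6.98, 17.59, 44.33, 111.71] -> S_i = 2.77*2.52^i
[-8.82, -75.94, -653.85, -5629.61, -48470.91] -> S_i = -8.82*8.61^i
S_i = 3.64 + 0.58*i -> [3.64, 4.22, 4.8, 5.38, 5.96]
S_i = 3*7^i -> [3, 21, 147, 1029, 7203]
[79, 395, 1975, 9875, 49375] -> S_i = 79*5^i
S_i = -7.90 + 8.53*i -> [-7.9, 0.63, 9.16, 17.69, 26.22]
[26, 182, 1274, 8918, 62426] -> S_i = 26*7^i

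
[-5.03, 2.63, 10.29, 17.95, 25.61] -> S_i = -5.03 + 7.66*i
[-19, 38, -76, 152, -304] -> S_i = -19*-2^i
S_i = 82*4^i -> [82, 328, 1312, 5248, 20992]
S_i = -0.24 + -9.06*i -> [-0.24, -9.3, -18.36, -27.42, -36.48]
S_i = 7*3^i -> [7, 21, 63, 189, 567]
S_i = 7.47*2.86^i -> [7.47, 21.36, 61.1, 174.75, 499.79]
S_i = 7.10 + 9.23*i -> [7.1, 16.33, 25.56, 34.79, 44.02]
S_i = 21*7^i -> [21, 147, 1029, 7203, 50421]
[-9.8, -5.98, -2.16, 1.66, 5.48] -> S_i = -9.80 + 3.82*i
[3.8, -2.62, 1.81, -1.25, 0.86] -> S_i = 3.80*(-0.69)^i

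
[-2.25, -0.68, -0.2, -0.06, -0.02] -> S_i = -2.25*0.30^i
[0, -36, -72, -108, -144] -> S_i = 0 + -36*i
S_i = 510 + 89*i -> [510, 599, 688, 777, 866]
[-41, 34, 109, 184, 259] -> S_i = -41 + 75*i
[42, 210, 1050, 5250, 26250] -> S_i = 42*5^i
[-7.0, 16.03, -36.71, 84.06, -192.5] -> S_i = -7.00*(-2.29)^i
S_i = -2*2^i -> [-2, -4, -8, -16, -32]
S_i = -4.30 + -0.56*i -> [-4.3, -4.86, -5.42, -5.98, -6.54]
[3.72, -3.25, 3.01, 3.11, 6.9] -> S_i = Random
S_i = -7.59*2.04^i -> [-7.59, -15.48, -31.59, -64.44, -131.45]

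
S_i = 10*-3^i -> [10, -30, 90, -270, 810]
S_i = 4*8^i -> [4, 32, 256, 2048, 16384]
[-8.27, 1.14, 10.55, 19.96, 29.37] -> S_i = -8.27 + 9.41*i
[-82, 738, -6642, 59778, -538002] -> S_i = -82*-9^i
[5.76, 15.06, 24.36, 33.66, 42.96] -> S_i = 5.76 + 9.30*i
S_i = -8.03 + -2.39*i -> [-8.03, -10.42, -12.81, -15.2, -17.59]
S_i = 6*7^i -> [6, 42, 294, 2058, 14406]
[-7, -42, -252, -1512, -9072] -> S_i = -7*6^i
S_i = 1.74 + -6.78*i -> [1.74, -5.04, -11.82, -18.6, -25.38]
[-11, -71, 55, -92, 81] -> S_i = Random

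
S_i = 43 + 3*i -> [43, 46, 49, 52, 55]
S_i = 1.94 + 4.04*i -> [1.94, 5.98, 10.02, 14.06, 18.1]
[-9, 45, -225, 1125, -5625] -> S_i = -9*-5^i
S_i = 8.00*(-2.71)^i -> [8.0, -21.68, 58.75, -159.22, 431.49]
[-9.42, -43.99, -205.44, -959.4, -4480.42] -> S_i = -9.42*4.67^i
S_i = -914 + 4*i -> [-914, -910, -906, -902, -898]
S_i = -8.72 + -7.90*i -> [-8.72, -16.62, -24.52, -32.42, -40.32]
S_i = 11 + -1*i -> [11, 10, 9, 8, 7]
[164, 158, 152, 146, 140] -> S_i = 164 + -6*i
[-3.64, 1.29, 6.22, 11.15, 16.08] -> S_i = -3.64 + 4.93*i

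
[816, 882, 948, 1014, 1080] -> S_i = 816 + 66*i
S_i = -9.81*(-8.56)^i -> [-9.81, 83.97, -718.81, 6153.05, -52670.09]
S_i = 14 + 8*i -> [14, 22, 30, 38, 46]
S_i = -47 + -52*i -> [-47, -99, -151, -203, -255]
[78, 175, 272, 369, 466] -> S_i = 78 + 97*i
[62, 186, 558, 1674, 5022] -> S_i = 62*3^i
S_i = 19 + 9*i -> [19, 28, 37, 46, 55]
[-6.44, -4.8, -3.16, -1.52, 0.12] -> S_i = -6.44 + 1.64*i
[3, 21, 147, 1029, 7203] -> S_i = 3*7^i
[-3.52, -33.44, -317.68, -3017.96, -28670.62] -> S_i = -3.52*9.50^i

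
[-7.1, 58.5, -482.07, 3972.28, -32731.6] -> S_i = -7.10*(-8.24)^i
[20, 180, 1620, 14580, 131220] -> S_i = 20*9^i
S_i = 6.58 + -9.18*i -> [6.58, -2.6, -11.78, -20.96, -30.14]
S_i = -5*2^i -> [-5, -10, -20, -40, -80]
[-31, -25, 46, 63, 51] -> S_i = Random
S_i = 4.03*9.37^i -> [4.03, 37.76, 353.82, 3315.31, 31064.43]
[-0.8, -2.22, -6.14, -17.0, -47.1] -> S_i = -0.80*2.77^i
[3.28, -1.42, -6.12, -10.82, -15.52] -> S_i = 3.28 + -4.70*i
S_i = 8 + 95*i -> [8, 103, 198, 293, 388]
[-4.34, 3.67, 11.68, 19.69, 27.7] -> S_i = -4.34 + 8.01*i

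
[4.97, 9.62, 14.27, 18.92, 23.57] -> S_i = 4.97 + 4.65*i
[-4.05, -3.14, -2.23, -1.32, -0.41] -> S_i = -4.05 + 0.91*i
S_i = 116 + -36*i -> [116, 80, 44, 8, -28]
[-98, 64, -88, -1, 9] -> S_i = Random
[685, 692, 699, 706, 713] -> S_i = 685 + 7*i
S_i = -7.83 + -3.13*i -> [-7.83, -10.96, -14.09, -17.22, -20.35]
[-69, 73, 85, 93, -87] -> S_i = Random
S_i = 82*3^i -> [82, 246, 738, 2214, 6642]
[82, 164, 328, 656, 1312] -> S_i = 82*2^i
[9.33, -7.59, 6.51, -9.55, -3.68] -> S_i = Random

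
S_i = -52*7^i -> [-52, -364, -2548, -17836, -124852]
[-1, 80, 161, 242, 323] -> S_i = -1 + 81*i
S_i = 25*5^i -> [25, 125, 625, 3125, 15625]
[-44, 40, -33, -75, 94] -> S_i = Random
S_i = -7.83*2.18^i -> [-7.83, -17.07, -37.21, -81.12, -176.84]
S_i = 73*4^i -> [73, 292, 1168, 4672, 18688]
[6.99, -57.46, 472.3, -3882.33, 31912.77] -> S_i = 6.99*(-8.22)^i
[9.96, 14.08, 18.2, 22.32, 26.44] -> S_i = 9.96 + 4.12*i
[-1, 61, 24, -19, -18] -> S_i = Random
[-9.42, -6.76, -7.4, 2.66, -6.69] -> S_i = Random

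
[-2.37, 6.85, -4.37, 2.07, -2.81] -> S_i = Random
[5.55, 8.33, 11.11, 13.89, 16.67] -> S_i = 5.55 + 2.78*i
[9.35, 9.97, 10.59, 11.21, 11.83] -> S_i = 9.35 + 0.62*i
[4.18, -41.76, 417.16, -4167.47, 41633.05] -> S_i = 4.18*(-9.99)^i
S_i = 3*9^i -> [3, 27, 243, 2187, 19683]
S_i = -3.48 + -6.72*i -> [-3.48, -10.2, -16.92, -23.64, -30.36]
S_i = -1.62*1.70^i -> [-1.62, -2.75, -4.68, -7.96, -13.53]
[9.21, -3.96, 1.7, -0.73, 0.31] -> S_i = 9.21*(-0.43)^i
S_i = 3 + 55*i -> [3, 58, 113, 168, 223]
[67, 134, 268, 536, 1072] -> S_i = 67*2^i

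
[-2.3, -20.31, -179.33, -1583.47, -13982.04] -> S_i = -2.30*8.83^i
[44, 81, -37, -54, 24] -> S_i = Random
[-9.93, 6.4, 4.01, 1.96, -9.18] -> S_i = Random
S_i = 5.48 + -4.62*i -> [5.48, 0.86, -3.76, -8.38, -13.0]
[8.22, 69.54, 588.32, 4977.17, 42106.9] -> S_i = 8.22*8.46^i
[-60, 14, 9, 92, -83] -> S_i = Random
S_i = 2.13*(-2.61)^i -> [2.13, -5.56, 14.51, -37.87, 98.84]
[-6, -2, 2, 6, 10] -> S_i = -6 + 4*i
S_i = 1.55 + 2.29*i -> [1.55, 3.84, 6.13, 8.42, 10.71]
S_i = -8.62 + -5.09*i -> [-8.62, -13.71, -18.8, -23.89, -28.98]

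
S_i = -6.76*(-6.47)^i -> [-6.76, 43.74, -282.98, 1830.88, -11845.78]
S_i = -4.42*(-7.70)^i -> [-4.42, 34.03, -262.06, 2017.88, -15537.64]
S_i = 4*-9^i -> [4, -36, 324, -2916, 26244]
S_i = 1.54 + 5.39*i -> [1.54, 6.93, 12.32, 17.71, 23.1]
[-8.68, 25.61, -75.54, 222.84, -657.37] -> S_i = -8.68*(-2.95)^i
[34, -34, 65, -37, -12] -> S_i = Random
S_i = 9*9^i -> [9, 81, 729, 6561, 59049]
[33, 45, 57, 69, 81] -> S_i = 33 + 12*i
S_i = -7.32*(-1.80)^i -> [-7.32, 13.18, -23.72, 42.69, -76.84]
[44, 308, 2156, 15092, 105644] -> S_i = 44*7^i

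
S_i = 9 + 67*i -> [9, 76, 143, 210, 277]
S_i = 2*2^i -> [2, 4, 8, 16, 32]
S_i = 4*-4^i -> [4, -16, 64, -256, 1024]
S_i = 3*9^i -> [3, 27, 243, 2187, 19683]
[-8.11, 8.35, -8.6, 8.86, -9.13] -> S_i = -8.11*(-1.03)^i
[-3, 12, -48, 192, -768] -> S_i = -3*-4^i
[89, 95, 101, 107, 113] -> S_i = 89 + 6*i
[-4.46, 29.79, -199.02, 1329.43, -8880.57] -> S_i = -4.46*(-6.68)^i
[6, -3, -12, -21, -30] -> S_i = 6 + -9*i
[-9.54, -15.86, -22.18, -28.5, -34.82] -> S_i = -9.54 + -6.32*i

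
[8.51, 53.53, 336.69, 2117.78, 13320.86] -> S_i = 8.51*6.29^i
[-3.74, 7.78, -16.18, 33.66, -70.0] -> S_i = -3.74*(-2.08)^i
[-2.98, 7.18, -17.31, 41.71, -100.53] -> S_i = -2.98*(-2.41)^i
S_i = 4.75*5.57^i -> [4.75, 26.46, 147.37, 820.84, 4572.09]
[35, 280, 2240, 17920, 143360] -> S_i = 35*8^i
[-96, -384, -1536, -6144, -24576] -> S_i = -96*4^i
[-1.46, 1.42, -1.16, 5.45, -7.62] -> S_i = Random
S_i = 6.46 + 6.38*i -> [6.46, 12.84, 19.22, 25.6, 31.98]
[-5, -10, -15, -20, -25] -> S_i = -5 + -5*i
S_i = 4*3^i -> [4, 12, 36, 108, 324]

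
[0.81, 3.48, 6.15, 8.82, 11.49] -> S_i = 0.81 + 2.67*i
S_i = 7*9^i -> [7, 63, 567, 5103, 45927]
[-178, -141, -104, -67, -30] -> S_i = -178 + 37*i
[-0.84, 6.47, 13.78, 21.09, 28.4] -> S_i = -0.84 + 7.31*i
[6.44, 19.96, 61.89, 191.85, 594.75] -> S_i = 6.44*3.10^i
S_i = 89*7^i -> [89, 623, 4361, 30527, 213689]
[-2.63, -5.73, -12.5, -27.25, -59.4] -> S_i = -2.63*2.18^i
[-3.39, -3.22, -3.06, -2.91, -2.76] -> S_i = -3.39*0.95^i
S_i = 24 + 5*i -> [24, 29, 34, 39, 44]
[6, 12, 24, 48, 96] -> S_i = 6*2^i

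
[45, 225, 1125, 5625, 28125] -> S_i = 45*5^i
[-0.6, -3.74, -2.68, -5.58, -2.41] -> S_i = Random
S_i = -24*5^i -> [-24, -120, -600, -3000, -15000]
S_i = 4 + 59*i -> [4, 63, 122, 181, 240]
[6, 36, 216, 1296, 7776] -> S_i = 6*6^i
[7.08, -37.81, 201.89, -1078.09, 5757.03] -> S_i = 7.08*(-5.34)^i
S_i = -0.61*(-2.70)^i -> [-0.61, 1.65, -4.45, 12.01, -32.42]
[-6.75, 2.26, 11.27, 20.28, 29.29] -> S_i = -6.75 + 9.01*i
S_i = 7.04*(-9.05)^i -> [7.04, -63.71, 576.59, -5218.17, 47224.46]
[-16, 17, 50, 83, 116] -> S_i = -16 + 33*i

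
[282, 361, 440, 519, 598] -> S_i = 282 + 79*i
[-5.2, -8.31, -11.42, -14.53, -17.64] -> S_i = -5.20 + -3.11*i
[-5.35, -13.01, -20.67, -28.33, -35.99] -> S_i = -5.35 + -7.66*i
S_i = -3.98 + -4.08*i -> [-3.98, -8.06, -12.14, -16.22, -20.3]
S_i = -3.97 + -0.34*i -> [-3.97, -4.31, -4.65, -4.99, -5.33]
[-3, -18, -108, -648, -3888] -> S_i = -3*6^i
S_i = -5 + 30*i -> [-5, 25, 55, 85, 115]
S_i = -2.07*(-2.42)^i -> [-2.07, 5.01, -12.12, 29.34, -71.0]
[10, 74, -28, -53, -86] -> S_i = Random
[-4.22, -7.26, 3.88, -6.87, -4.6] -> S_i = Random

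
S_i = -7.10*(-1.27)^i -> [-7.1, 9.02, -11.45, 14.54, -18.47]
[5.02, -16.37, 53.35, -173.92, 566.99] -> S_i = 5.02*(-3.26)^i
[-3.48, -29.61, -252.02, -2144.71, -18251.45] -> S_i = -3.48*8.51^i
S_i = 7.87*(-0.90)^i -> [7.87, -7.08, 6.37, -5.74, 5.16]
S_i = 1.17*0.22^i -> [1.17, 0.26, 0.06, 0.01, 0.0]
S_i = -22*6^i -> [-22, -132, -792, -4752, -28512]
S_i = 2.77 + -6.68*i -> [2.77, -3.91, -10.59, -17.27, -23.95]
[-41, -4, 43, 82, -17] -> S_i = Random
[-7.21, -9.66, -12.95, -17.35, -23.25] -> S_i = -7.21*1.34^i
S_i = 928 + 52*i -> [928, 980, 1032, 1084, 1136]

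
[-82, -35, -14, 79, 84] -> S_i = Random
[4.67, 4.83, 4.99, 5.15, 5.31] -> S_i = 4.67 + 0.16*i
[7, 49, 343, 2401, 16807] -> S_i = 7*7^i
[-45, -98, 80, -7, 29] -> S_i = Random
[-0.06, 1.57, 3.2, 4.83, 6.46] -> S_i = -0.06 + 1.63*i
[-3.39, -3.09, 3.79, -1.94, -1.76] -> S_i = Random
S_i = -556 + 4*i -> [-556, -552, -548, -544, -540]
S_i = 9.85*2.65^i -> [9.85, 26.1, 69.17, 183.3, 485.76]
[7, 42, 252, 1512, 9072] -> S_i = 7*6^i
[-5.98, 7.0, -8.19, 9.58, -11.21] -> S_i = -5.98*(-1.17)^i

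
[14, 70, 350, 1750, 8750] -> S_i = 14*5^i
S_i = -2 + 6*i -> [-2, 4, 10, 16, 22]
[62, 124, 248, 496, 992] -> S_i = 62*2^i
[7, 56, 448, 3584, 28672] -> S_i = 7*8^i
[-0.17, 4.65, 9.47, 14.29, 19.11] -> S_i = -0.17 + 4.82*i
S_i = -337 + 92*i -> [-337, -245, -153, -61, 31]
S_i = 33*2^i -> [33, 66, 132, 264, 528]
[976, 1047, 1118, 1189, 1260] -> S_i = 976 + 71*i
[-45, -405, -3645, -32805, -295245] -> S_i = -45*9^i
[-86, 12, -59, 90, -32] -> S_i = Random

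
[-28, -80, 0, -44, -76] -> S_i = Random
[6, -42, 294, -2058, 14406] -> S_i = 6*-7^i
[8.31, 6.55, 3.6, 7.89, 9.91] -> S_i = Random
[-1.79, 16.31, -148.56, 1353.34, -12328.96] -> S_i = -1.79*(-9.11)^i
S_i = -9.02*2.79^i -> [-9.02, -25.17, -70.21, -195.89, -546.54]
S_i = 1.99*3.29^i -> [1.99, 6.55, 21.54, 70.87, 233.15]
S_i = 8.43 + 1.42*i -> [8.43, 9.85, 11.27, 12.69, 14.11]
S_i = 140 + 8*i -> [140, 148, 156, 164, 172]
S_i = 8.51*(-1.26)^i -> [8.51, -10.72, 13.51, -17.02, 21.45]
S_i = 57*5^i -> [57, 285, 1425, 7125, 35625]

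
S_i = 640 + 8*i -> [640, 648, 656, 664, 672]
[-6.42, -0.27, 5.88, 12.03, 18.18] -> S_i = -6.42 + 6.15*i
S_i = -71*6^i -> [-71, -426, -2556, -15336, -92016]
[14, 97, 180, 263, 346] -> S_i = 14 + 83*i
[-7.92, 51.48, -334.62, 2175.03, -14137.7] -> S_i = -7.92*(-6.50)^i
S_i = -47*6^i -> [-47, -282, -1692, -10152, -60912]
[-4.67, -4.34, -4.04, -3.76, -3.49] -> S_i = -4.67*0.93^i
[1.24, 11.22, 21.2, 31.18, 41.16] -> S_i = 1.24 + 9.98*i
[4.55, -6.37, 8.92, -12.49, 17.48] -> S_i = 4.55*(-1.40)^i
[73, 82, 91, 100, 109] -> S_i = 73 + 9*i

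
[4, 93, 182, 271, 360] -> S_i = 4 + 89*i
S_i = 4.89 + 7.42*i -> [4.89, 12.31, 19.73, 27.15, 34.57]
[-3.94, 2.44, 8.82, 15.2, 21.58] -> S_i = -3.94 + 6.38*i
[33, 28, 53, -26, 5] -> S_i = Random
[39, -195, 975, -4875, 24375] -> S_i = 39*-5^i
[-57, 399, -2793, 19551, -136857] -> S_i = -57*-7^i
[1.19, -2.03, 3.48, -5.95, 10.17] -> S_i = 1.19*(-1.71)^i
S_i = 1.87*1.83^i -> [1.87, 3.42, 6.26, 11.46, 20.97]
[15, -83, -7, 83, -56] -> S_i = Random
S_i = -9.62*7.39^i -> [-9.62, -71.09, -525.37, -3882.47, -28691.47]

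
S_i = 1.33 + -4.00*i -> [1.33, -2.67, -6.67, -10.67, -14.67]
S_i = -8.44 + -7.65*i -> [-8.44, -16.09, -23.74, -31.39, -39.04]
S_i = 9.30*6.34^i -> [9.3, 58.96, 373.82, 2370.01, 15025.88]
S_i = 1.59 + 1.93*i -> [1.59, 3.52, 5.45, 7.38, 9.31]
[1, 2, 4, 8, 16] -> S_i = 1*2^i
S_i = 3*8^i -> [3, 24, 192, 1536, 12288]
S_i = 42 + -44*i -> [42, -2, -46, -90, -134]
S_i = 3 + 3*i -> [3, 6, 9, 12, 15]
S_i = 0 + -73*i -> [0, -73, -146, -219, -292]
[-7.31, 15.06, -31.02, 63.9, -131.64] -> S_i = -7.31*(-2.06)^i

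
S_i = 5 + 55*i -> [5, 60, 115, 170, 225]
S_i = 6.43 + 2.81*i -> [6.43, 9.24, 12.05, 14.86, 17.67]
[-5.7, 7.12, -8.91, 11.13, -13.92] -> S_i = -5.70*(-1.25)^i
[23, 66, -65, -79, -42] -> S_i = Random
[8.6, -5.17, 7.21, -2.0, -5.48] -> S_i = Random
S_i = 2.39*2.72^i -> [2.39, 6.5, 17.68, 48.1, 130.82]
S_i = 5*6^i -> [5, 30, 180, 1080, 6480]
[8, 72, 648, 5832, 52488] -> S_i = 8*9^i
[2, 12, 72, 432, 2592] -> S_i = 2*6^i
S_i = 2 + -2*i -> [2, 0, -2, -4, -6]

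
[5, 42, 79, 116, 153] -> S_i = 5 + 37*i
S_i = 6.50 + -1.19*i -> [6.5, 5.31, 4.12, 2.93, 1.74]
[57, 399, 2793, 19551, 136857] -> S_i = 57*7^i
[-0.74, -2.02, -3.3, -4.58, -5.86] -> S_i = -0.74 + -1.28*i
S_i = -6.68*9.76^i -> [-6.68, -65.2, -636.32, -6210.49, -60614.39]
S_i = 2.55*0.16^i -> [2.55, 0.41, 0.07, 0.01, 0.0]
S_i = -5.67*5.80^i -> [-5.67, -32.89, -190.74, -1106.29, -6416.45]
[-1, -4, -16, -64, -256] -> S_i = -1*4^i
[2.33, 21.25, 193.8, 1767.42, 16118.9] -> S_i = 2.33*9.12^i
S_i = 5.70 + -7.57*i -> [5.7, -1.87, -9.44, -17.01, -24.58]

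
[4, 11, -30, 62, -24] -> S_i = Random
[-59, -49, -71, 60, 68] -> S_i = Random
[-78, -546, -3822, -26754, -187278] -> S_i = -78*7^i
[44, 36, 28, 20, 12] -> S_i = 44 + -8*i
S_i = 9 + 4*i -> [9, 13, 17, 21, 25]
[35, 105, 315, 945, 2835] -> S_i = 35*3^i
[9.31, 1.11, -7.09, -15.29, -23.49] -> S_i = 9.31 + -8.20*i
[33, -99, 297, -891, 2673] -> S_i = 33*-3^i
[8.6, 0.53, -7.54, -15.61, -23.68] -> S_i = 8.60 + -8.07*i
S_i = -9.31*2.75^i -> [-9.31, -25.6, -70.41, -193.62, -532.45]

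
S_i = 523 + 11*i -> [523, 534, 545, 556, 567]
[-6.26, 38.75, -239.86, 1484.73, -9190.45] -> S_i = -6.26*(-6.19)^i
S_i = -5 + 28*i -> [-5, 23, 51, 79, 107]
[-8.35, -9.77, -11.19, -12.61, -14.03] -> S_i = -8.35 + -1.42*i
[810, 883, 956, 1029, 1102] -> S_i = 810 + 73*i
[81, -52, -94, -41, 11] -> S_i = Random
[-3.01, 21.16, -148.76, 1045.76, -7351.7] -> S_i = -3.01*(-7.03)^i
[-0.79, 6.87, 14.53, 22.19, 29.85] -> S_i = -0.79 + 7.66*i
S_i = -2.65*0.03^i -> [-2.65, -0.08, -0.0, -0.0, -0.0]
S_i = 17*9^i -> [17, 153, 1377, 12393, 111537]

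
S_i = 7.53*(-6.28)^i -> [7.53, -47.29, 296.97, -1864.98, 11712.07]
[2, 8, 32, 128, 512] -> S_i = 2*4^i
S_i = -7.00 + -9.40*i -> [-7.0, -16.4, -25.8, -35.2, -44.6]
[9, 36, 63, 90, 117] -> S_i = 9 + 27*i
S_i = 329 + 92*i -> [329, 421, 513, 605, 697]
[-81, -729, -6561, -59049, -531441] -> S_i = -81*9^i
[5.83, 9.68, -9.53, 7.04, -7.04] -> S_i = Random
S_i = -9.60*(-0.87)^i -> [-9.6, 8.35, -7.27, 6.32, -5.5]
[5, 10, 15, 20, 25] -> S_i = 5 + 5*i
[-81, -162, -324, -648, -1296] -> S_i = -81*2^i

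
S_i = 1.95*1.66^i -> [1.95, 3.24, 5.37, 8.92, 14.81]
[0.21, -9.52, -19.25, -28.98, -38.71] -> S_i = 0.21 + -9.73*i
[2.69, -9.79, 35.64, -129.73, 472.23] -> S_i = 2.69*(-3.64)^i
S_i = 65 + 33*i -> [65, 98, 131, 164, 197]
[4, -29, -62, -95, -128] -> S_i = 4 + -33*i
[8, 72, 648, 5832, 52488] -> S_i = 8*9^i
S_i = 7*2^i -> [7, 14, 28, 56, 112]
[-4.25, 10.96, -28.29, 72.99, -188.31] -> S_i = -4.25*(-2.58)^i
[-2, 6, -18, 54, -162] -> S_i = -2*-3^i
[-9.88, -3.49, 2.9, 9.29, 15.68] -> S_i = -9.88 + 6.39*i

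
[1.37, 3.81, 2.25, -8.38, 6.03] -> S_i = Random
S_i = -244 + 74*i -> [-244, -170, -96, -22, 52]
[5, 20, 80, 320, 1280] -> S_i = 5*4^i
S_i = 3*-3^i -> [3, -9, 27, -81, 243]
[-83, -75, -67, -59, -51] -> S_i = -83 + 8*i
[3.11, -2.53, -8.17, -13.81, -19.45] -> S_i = 3.11 + -5.64*i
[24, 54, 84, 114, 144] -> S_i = 24 + 30*i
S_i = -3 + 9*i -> [-3, 6, 15, 24, 33]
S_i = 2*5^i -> [2, 10, 50, 250, 1250]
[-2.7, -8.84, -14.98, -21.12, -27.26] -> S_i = -2.70 + -6.14*i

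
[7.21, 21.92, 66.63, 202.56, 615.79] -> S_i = 7.21*3.04^i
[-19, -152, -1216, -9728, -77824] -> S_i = -19*8^i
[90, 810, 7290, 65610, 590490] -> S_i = 90*9^i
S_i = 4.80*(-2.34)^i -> [4.8, -11.23, 26.28, -61.5, 143.91]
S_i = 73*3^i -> [73, 219, 657, 1971, 5913]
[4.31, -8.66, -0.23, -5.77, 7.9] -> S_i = Random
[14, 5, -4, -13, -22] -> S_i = 14 + -9*i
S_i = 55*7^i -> [55, 385, 2695, 18865, 132055]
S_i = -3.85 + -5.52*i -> [-3.85, -9.37, -14.89, -20.41, -25.93]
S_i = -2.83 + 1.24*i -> [-2.83, -1.59, -0.35, 0.89, 2.13]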